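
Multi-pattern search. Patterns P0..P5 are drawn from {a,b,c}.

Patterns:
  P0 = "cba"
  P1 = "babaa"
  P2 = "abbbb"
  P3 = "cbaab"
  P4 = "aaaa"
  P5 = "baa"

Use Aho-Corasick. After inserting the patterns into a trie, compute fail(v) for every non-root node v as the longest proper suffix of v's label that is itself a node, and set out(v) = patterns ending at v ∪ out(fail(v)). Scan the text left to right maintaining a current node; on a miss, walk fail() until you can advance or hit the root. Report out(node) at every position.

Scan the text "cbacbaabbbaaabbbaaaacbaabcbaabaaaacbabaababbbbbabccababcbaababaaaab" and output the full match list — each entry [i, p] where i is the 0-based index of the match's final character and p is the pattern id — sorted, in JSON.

Construct AC machine:
Trie (insert patterns):
  0='ε' goto a→9 b→4 c→1
  1='c' goto b→2
  2='cb' goto a→3
  3='cba' goto a→14  [P0 ends]
  4='b' goto a→5
  5='ba' goto a→19 b→6
  6='bab' goto a→7
  7='baba' goto a→8
  8='babaa' goto ·  [P1 ends]
  9='a' goto a→16 b→10
  10='ab' goto b→11
  11='abb' goto b→12
  12='abbb' goto b→13
  13='abbbb' goto ·  [P2 ends]
  14='cbaa' goto b→15
  15='cbaab' goto ·  [P3 ends]
  16='aa' goto a→17
  17='aaa' goto a→18
  18='aaaa' goto ·  [P4 ends]
  19='baa' goto ·  [P5 ends]

BFS fail/out derivation:
  n1('c'): parent n0 fail=0; on 'c' 0 → fail=0;  out ∅∪∅=∅
  n4('b'): parent n0 fail=0; on 'b' 0 → fail=0;  out ∅∪∅=∅
  n9('a'): parent n0 fail=0; on 'a' 0 → fail=0;  out ∅∪∅=∅
  n2('cb'): parent n1 fail=0; on 'b' 0 → fail=4;  out ∅∪∅=∅
  n5('ba'): parent n4 fail=0; on 'a' 0 → fail=9;  out ∅∪∅=∅
  n10('ab'): parent n9 fail=0; on 'b' 0 → fail=4;  out ∅∪∅=∅
  n16('aa'): parent n9 fail=0; on 'a' 0 → fail=9;  out ∅∪∅=∅
  n3('cba'): parent n2 fail=4; on 'a' 4 → fail=5;  out {0}∪∅={0}
  n6('bab'): parent n5 fail=9; on 'b' 9 → fail=10;  out ∅∪∅=∅
  n11('abb'): parent n10 fail=4; on 'b' 4→0 → fail=4;  out ∅∪∅=∅
  n17('aaa'): parent n16 fail=9; on 'a' 9 → fail=16;  out ∅∪∅=∅
  n19('baa'): parent n5 fail=9; on 'a' 9 → fail=16;  out {5}∪∅={5}
  n7('baba'): parent n6 fail=10; on 'a' 10→4 → fail=5;  out ∅∪∅=∅
  n12('abbb'): parent n11 fail=4; on 'b' 4→0 → fail=4;  out ∅∪∅=∅
  n14('cbaa'): parent n3 fail=5; on 'a' 5 → fail=19;  out ∅∪{5}={5}
  n18('aaaa'): parent n17 fail=16; on 'a' 16 → fail=17;  out {4}∪∅={4}
  n8('babaa'): parent n7 fail=5; on 'a' 5 → fail=19;  out {1}∪{5}={1,5}
  n13('abbbb'): parent n12 fail=4; on 'b' 4→0 → fail=4;  out {2}∪∅={2}
  n15('cbaab'): parent n14 fail=19; on 'b' 19→16→9 → fail=10;  out {3}∪∅={3}

Text stream:
[0] read 'c'  n0⇒n1
[1] read 'b'  n1⇒n2
[2] read 'a'  n2⇒n3  → match P0@[0:2]
[3] read 'c'  n3⇒n1 ·f
[4] read 'b'  n1⇒n2
[5] read 'a'  n2⇒n3  → match P0@[3:5]
[6] read 'a'  n3⇒n14  → match P5@[4:6]
[7] read 'b'  n14⇒n15  → match P3@[3:7]
[8] read 'b'  n15⇒n11 ·f
[9] read 'b'  n11⇒n12
[10] read 'a'  n12⇒n5 ·f
[11] read 'a'  n5⇒n19  → match P5@[9:11]
[12] read 'a'  n19⇒n17 ·f
[13] read 'b'  n17⇒n10 ·f
[14] read 'b'  n10⇒n11
[15] read 'b'  n11⇒n12
[16] read 'a'  n12⇒n5 ·f
[17] read 'a'  n5⇒n19  → match P5@[15:17]
[18] read 'a'  n19⇒n17 ·f
[19] read 'a'  n17⇒n18  → match P4@[16:19]
[20] read 'c'  n18⇒n1 ·f
[21] read 'b'  n1⇒n2
[22] read 'a'  n2⇒n3  → match P0@[20:22]
[23] read 'a'  n3⇒n14  → match P5@[21:23]
[24] read 'b'  n14⇒n15  → match P3@[20:24]
[25] read 'c'  n15⇒n1 ·f
[26] read 'b'  n1⇒n2
[27] read 'a'  n2⇒n3  → match P0@[25:27]
[28] read 'a'  n3⇒n14  → match P5@[26:28]
[29] read 'b'  n14⇒n15  → match P3@[25:29]
[30] read 'a'  n15⇒n5 ·f
[31] read 'a'  n5⇒n19  → match P5@[29:31]
[32] read 'a'  n19⇒n17 ·f
[33] read 'a'  n17⇒n18  → match P4@[30:33]
[34] read 'c'  n18⇒n1 ·f
[35] read 'b'  n1⇒n2
[36] read 'a'  n2⇒n3  → match P0@[34:36]
[37] read 'b'  n3⇒n6 ·f
[38] read 'a'  n6⇒n7
[39] read 'a'  n7⇒n8  → match P1@[35:39],P5@[37:39]
[40] read 'b'  n8⇒n10 ·f
[41] read 'a'  n10⇒n5 ·f
[42] read 'b'  n5⇒n6
[43] read 'b'  n6⇒n11 ·f
[44] read 'b'  n11⇒n12
[45] read 'b'  n12⇒n13  → match P2@[41:45]
[46] read 'b'  n13⇒n4 ·f
[47] read 'a'  n4⇒n5
[48] read 'b'  n5⇒n6
[49] read 'c'  n6⇒n1 ·f
[50] read 'c'  n1⇒n1 ·f
[51] read 'a'  n1⇒n9 ·f
[52] read 'b'  n9⇒n10
[53] read 'a'  n10⇒n5 ·f
[54] read 'b'  n5⇒n6
[55] read 'c'  n6⇒n1 ·f
[56] read 'b'  n1⇒n2
[57] read 'a'  n2⇒n3  → match P0@[55:57]
[58] read 'a'  n3⇒n14  → match P5@[56:58]
[59] read 'b'  n14⇒n15  → match P3@[55:59]
[60] read 'a'  n15⇒n5 ·f
[61] read 'b'  n5⇒n6
[62] read 'a'  n6⇒n7
[63] read 'a'  n7⇒n8  → match P1@[59:63],P5@[61:63]
[64] read 'a'  n8⇒n17 ·f
[65] read 'a'  n17⇒n18  → match P4@[62:65]
[66] read 'b'  n18⇒n10 ·f

Result: [[2,0],[5,0],[6,5],[7,3],[11,5],[17,5],[19,4],[22,0],[23,5],[24,3],[27,0],[28,5],[29,3],[31,5],[33,4],[36,0],[39,1],[39,5],[45,2],[57,0],[58,5],[59,3],[63,1],[63,5],[65,4]]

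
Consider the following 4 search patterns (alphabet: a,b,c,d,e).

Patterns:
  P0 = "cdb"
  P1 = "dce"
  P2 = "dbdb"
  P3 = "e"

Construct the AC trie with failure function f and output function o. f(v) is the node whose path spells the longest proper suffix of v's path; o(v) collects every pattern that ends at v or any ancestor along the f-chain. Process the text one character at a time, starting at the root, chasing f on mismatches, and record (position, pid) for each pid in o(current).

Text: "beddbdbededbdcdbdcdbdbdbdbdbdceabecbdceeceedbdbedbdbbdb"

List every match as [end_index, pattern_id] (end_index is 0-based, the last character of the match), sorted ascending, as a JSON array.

Build:
Trie nodes:
  n0 'ε': c→1 d→4 e→10
  n1 'c': d→2
  n2 'cd': b→3
  n3 'cdb': ·  ←P0
  n4 'd': b→7 c→5
  n5 'dc': e→6
  n6 'dce': ·  ←P1
  n7 'db': d→8
  n8 'dbd': b→9
  n9 'dbdb': ·  ←P2
  n10 'e': ·  ←P3

BFS fail/out derivation:
  n1('c'): parent n0 fail=0; on 'c' 0 → fail=0;  out ∅∪∅=∅
  n4('d'): parent n0 fail=0; on 'd' 0 → fail=0;  out ∅∪∅=∅
  n10('e'): parent n0 fail=0; on 'e' 0 → fail=0;  out {3}∪∅={3}
  n2('cd'): parent n1 fail=0; on 'd' 0 → fail=4;  out ∅∪∅=∅
  n5('dc'): parent n4 fail=0; on 'c' 0 → fail=1;  out ∅∪∅=∅
  n7('db'): parent n4 fail=0; on 'b' 0 → fail=0;  out ∅∪∅=∅
  n3('cdb'): parent n2 fail=4; on 'b' 4 → fail=7;  out {0}∪∅={0}
  n6('dce'): parent n5 fail=1; on 'e' 1→0 → fail=10;  out {1}∪{3}={1,3}
  n8('dbd'): parent n7 fail=0; on 'd' 0 → fail=4;  out ∅∪∅=∅
  n9('dbdb'): parent n8 fail=4; on 'b' 4 → fail=7;  out {2}∪∅={2}

Run:
pos 0 'b': at 0
pos 1 'e': at 10  emit P3@[1:1]
pos 2 'd': at 4 (via fail)
pos 3 'd': at 4 (via fail)
pos 4 'b': at 7
pos 5 'd': at 8
pos 6 'b': at 9  emit P2@[3:6]
pos 7 'e': at 10 (via fail)  emit P3@[7:7]
pos 8 'd': at 4 (via fail)
pos 9 'e': at 10 (via fail)  emit P3@[9:9]
pos 10 'd': at 4 (via fail)
pos 11 'b': at 7
pos 12 'd': at 8
pos 13 'c': at 5 (via fail)
pos 14 'd': at 2 (via fail)
pos 15 'b': at 3  emit P0@[13:15]
pos 16 'd': at 8 (via fail)
pos 17 'c': at 5 (via fail)
pos 18 'd': at 2 (via fail)
pos 19 'b': at 3  emit P0@[17:19]
pos 20 'd': at 8 (via fail)
pos 21 'b': at 9  emit P2@[18:21]
pos 22 'd': at 8 (via fail)
pos 23 'b': at 9  emit P2@[20:23]
pos 24 'd': at 8 (via fail)
pos 25 'b': at 9  emit P2@[22:25]
pos 26 'd': at 8 (via fail)
pos 27 'b': at 9  emit P2@[24:27]
pos 28 'd': at 8 (via fail)
pos 29 'c': at 5 (via fail)
pos 30 'e': at 6  emit P1@[28:30],P3@[30:30]
pos 31 'a': at 0 (via fail)
pos 32 'b': at 0
pos 33 'e': at 10  emit P3@[33:33]
pos 34 'c': at 1 (via fail)
pos 35 'b': at 0 (via fail)
pos 36 'd': at 4
pos 37 'c': at 5
pos 38 'e': at 6  emit P1@[36:38],P3@[38:38]
pos 39 'e': at 10 (via fail)  emit P3@[39:39]
pos 40 'c': at 1 (via fail)
pos 41 'e': at 10 (via fail)  emit P3@[41:41]
pos 42 'e': at 10 (via fail)  emit P3@[42:42]
pos 43 'd': at 4 (via fail)
pos 44 'b': at 7
pos 45 'd': at 8
pos 46 'b': at 9  emit P2@[43:46]
pos 47 'e': at 10 (via fail)  emit P3@[47:47]
pos 48 'd': at 4 (via fail)
pos 49 'b': at 7
pos 50 'd': at 8
pos 51 'b': at 9  emit P2@[48:51]
pos 52 'b': at 0 (via fail)
pos 53 'd': at 4
pos 54 'b': at 7

Result: [[1,3],[6,2],[7,3],[9,3],[15,0],[19,0],[21,2],[23,2],[25,2],[27,2],[30,1],[30,3],[33,3],[38,1],[38,3],[39,3],[41,3],[42,3],[46,2],[47,3],[51,2]]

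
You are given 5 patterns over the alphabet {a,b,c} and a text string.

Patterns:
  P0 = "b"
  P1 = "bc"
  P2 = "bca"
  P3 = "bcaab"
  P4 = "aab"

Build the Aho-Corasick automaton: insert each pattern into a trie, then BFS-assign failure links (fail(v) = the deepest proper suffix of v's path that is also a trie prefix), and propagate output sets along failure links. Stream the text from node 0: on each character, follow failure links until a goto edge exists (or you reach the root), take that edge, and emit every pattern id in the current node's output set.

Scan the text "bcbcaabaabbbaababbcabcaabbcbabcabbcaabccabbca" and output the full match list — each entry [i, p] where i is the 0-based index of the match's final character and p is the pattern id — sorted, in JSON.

Build:
Trie (insert patterns):
  n0 'ε': a→6 b→1
  n1 'b': c→2  [P0 ends]
  n2 'bc': a→3  [P1 ends]
  n3 'bca': a→4  [P2 ends]
  n4 'bcaa': b→5
  n5 'bcaab': ·  [P3 ends]
  n6 'a': a→7
  n7 'aa': b→8
  n8 'aab': ·  [P4 ends]

BFS fail/out derivation:
  fail(1) 'b': from fail(0)=0 chase 'b': 0 ⇒ 0;  out={0}∪out(0)={0}
  fail(6) 'a': from fail(0)=0 chase 'a': 0 ⇒ 0;  out=∅∪out(0)=∅
  fail(2) 'bc': from fail(1)=0 chase 'c': 0 ⇒ 0;  out={1}∪out(0)={1}
  fail(7) 'aa': from fail(6)=0 chase 'a': 0 ⇒ 6;  out=∅∪out(6)=∅
  fail(3) 'bca': from fail(2)=0 chase 'a': 0 ⇒ 6;  out={2}∪out(6)={2}
  fail(8) 'aab': from fail(7)=6 chase 'b': 6→0 ⇒ 1;  out={4}∪out(1)={0,4}
  fail(4) 'bcaa': from fail(3)=6 chase 'a': 6 ⇒ 7;  out=∅∪out(7)=∅
  fail(5) 'bcaab': from fail(4)=7 chase 'b': 7 ⇒ 8;  out={3}∪out(8)={0,3,4}

Text stream:
pos 0 'b': at 1  emit P0@[0:0]
pos 1 'c': at 2  emit P1@[0:1]
pos 2 'b': at 1 ·f  emit P0@[2:2]
pos 3 'c': at 2  emit P1@[2:3]
pos 4 'a': at 3  emit P2@[2:4]
pos 5 'a': at 4
pos 6 'b': at 5  emit P0@[6:6],P3@[2:6],P4@[4:6]
pos 7 'a': at 6 ·f
pos 8 'a': at 7
pos 9 'b': at 8  emit P0@[9:9],P4@[7:9]
pos 10 'b': at 1 ·f  emit P0@[10:10]
pos 11 'b': at 1 ·f  emit P0@[11:11]
pos 12 'a': at 6 ·f
pos 13 'a': at 7
pos 14 'b': at 8  emit P0@[14:14],P4@[12:14]
pos 15 'a': at 6 ·f
pos 16 'b': at 1 ·f  emit P0@[16:16]
pos 17 'b': at 1 ·f  emit P0@[17:17]
pos 18 'c': at 2  emit P1@[17:18]
pos 19 'a': at 3  emit P2@[17:19]
pos 20 'b': at 1 ·f  emit P0@[20:20]
pos 21 'c': at 2  emit P1@[20:21]
pos 22 'a': at 3  emit P2@[20:22]
pos 23 'a': at 4
pos 24 'b': at 5  emit P0@[24:24],P3@[20:24],P4@[22:24]
pos 25 'b': at 1 ·f  emit P0@[25:25]
pos 26 'c': at 2  emit P1@[25:26]
pos 27 'b': at 1 ·f  emit P0@[27:27]
pos 28 'a': at 6 ·f
pos 29 'b': at 1 ·f  emit P0@[29:29]
pos 30 'c': at 2  emit P1@[29:30]
pos 31 'a': at 3  emit P2@[29:31]
pos 32 'b': at 1 ·f  emit P0@[32:32]
pos 33 'b': at 1 ·f  emit P0@[33:33]
pos 34 'c': at 2  emit P1@[33:34]
pos 35 'a': at 3  emit P2@[33:35]
pos 36 'a': at 4
pos 37 'b': at 5  emit P0@[37:37],P3@[33:37],P4@[35:37]
pos 38 'c': at 2 ·f  emit P1@[37:38]
pos 39 'c': at 0 ·f
pos 40 'a': at 6
pos 41 'b': at 1 ·f  emit P0@[41:41]
pos 42 'b': at 1 ·f  emit P0@[42:42]
pos 43 'c': at 2  emit P1@[42:43]
pos 44 'a': at 3  emit P2@[42:44]

Result: [[0,0],[1,1],[2,0],[3,1],[4,2],[6,0],[6,3],[6,4],[9,0],[9,4],[10,0],[11,0],[14,0],[14,4],[16,0],[17,0],[18,1],[19,2],[20,0],[21,1],[22,2],[24,0],[24,3],[24,4],[25,0],[26,1],[27,0],[29,0],[30,1],[31,2],[32,0],[33,0],[34,1],[35,2],[37,0],[37,3],[37,4],[38,1],[41,0],[42,0],[43,1],[44,2]]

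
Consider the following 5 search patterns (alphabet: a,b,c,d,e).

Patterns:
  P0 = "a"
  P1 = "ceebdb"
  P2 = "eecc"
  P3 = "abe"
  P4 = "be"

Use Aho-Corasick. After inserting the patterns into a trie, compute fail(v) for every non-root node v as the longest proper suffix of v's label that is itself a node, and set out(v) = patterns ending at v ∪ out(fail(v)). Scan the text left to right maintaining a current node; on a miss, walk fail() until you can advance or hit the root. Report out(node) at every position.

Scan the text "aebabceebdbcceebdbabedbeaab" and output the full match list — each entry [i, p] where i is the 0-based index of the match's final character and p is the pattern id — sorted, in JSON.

Construct AC machine:
Trie nodes:
  n0 'ε': a→1 b→14 c→2 e→8
  n1 'a': b→12  [P0 ends]
  n2 'c': e→3
  n3 'ce': e→4
  n4 'cee': b→5
  n5 'ceeb': d→6
  n6 'ceebd': b→7
  n7 'ceebdb': ·  [P1 ends]
  n8 'e': e→9
  n9 'ee': c→10
  n10 'eec': c→11
  n11 'eecc': ·  [P2 ends]
  n12 'ab': e→13
  n13 'abe': ·  [P3 ends]
  n14 'b': e→15
  n15 'be': ·  [P4 ends]

BFS fail/out derivation:
  fail(1) 'a': from fail(0)=0 chase 'a': 0 ⇒ 0;  out={0}∪out(0)={0}
  fail(2) 'c': from fail(0)=0 chase 'c': 0 ⇒ 0;  out=∅∪out(0)=∅
  fail(8) 'e': from fail(0)=0 chase 'e': 0 ⇒ 0;  out=∅∪out(0)=∅
  fail(14) 'b': from fail(0)=0 chase 'b': 0 ⇒ 0;  out=∅∪out(0)=∅
  fail(3) 'ce': from fail(2)=0 chase 'e': 0 ⇒ 8;  out=∅∪out(8)=∅
  fail(9) 'ee': from fail(8)=0 chase 'e': 0 ⇒ 8;  out=∅∪out(8)=∅
  fail(12) 'ab': from fail(1)=0 chase 'b': 0 ⇒ 14;  out=∅∪out(14)=∅
  fail(15) 'be': from fail(14)=0 chase 'e': 0 ⇒ 8;  out={4}∪out(8)={4}
  fail(4) 'cee': from fail(3)=8 chase 'e': 8 ⇒ 9;  out=∅∪out(9)=∅
  fail(10) 'eec': from fail(9)=8 chase 'c': 8→0 ⇒ 2;  out=∅∪out(2)=∅
  fail(13) 'abe': from fail(12)=14 chase 'e': 14 ⇒ 15;  out={3}∪out(15)={3,4}
  fail(5) 'ceeb': from fail(4)=9 chase 'b': 9→8→0 ⇒ 14;  out=∅∪out(14)=∅
  fail(11) 'eecc': from fail(10)=2 chase 'c': 2→0 ⇒ 2;  out={2}∪out(2)={2}
  fail(6) 'ceebd': from fail(5)=14 chase 'd': 14→0 ⇒ 0;  out=∅∪out(0)=∅
  fail(7) 'ceebdb': from fail(6)=0 chase 'b': 0 ⇒ 14;  out={1}∪out(14)={1}

Text stream:
i=0 'a': node 0→1  emit P0@[0:0]
i=1 'e': node 1→8 ·f
i=2 'b': node 8→14 ·f
i=3 'a': node 14→1 ·f  emit P0@[3:3]
i=4 'b': node 1→12
i=5 'c': node 12→2 ·f
i=6 'e': node 2→3
i=7 'e': node 3→4
i=8 'b': node 4→5
i=9 'd': node 5→6
i=10 'b': node 6→7  emit P1@[5:10]
i=11 'c': node 7→2 ·f
i=12 'c': node 2→2 ·f
i=13 'e': node 2→3
i=14 'e': node 3→4
i=15 'b': node 4→5
i=16 'd': node 5→6
i=17 'b': node 6→7  emit P1@[12:17]
i=18 'a': node 7→1 ·f  emit P0@[18:18]
i=19 'b': node 1→12
i=20 'e': node 12→13  emit P3@[18:20],P4@[19:20]
i=21 'd': node 13→0 ·f
i=22 'b': node 0→14
i=23 'e': node 14→15  emit P4@[22:23]
i=24 'a': node 15→1 ·f  emit P0@[24:24]
i=25 'a': node 1→1 ·f  emit P0@[25:25]
i=26 'b': node 1→12

Result: [[0,0],[3,0],[10,1],[17,1],[18,0],[20,3],[20,4],[23,4],[24,0],[25,0]]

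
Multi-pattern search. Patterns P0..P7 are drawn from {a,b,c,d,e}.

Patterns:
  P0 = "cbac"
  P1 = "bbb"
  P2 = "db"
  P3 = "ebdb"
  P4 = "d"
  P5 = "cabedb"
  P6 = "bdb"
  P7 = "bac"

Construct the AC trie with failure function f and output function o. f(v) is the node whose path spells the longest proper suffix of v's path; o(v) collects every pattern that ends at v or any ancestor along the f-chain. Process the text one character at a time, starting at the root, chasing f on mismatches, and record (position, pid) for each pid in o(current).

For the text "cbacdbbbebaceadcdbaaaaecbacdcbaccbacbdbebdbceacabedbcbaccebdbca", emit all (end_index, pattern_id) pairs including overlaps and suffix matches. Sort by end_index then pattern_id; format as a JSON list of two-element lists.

Build automaton:
Trie (insert patterns):
  n0 'ε': b→5 c→1 d→8 e→10
  n1 'c': a→14 b→2
  n2 'cb': a→3
  n3 'cba': c→4
  n4 'cbac': ·  ←P0
  n5 'b': a→21 b→6 d→19
  n6 'bb': b→7
  n7 'bbb': ·  ←P1
  n8 'd': b→9  ←P4
  n9 'db': ·  ←P2
  n10 'e': b→11
  n11 'eb': d→12
  n12 'ebd': b→13
  n13 'ebdb': ·  ←P3
  n14 'ca': b→15
  n15 'cab': e→16
  n16 'cabe': d→17
  n17 'cabed': b→18
  n18 'cabedb': ·  ←P5
  n19 'bd': b→20
  n20 'bdb': ·  ←P6
  n21 'ba': c→22
  n22 'bac': ·  ←P7

BFS fail/out derivation:
  n1('c'): parent n0 fail=0; on 'c' 0 → fail=0;  out ∅∪∅=∅
  n5('b'): parent n0 fail=0; on 'b' 0 → fail=0;  out ∅∪∅=∅
  n8('d'): parent n0 fail=0; on 'd' 0 → fail=0;  out {4}∪∅={4}
  n10('e'): parent n0 fail=0; on 'e' 0 → fail=0;  out ∅∪∅=∅
  n2('cb'): parent n1 fail=0; on 'b' 0 → fail=5;  out ∅∪∅=∅
  n6('bb'): parent n5 fail=0; on 'b' 0 → fail=5;  out ∅∪∅=∅
  n9('db'): parent n8 fail=0; on 'b' 0 → fail=5;  out {2}∪∅={2}
  n11('eb'): parent n10 fail=0; on 'b' 0 → fail=5;  out ∅∪∅=∅
  n14('ca'): parent n1 fail=0; on 'a' 0 → fail=0;  out ∅∪∅=∅
  n19('bd'): parent n5 fail=0; on 'd' 0 → fail=8;  out ∅∪{4}={4}
  n21('ba'): parent n5 fail=0; on 'a' 0 → fail=0;  out ∅∪∅=∅
  n3('cba'): parent n2 fail=5; on 'a' 5 → fail=21;  out ∅∪∅=∅
  n7('bbb'): parent n6 fail=5; on 'b' 5 → fail=6;  out {1}∪∅={1}
  n12('ebd'): parent n11 fail=5; on 'd' 5 → fail=19;  out ∅∪{4}={4}
  n15('cab'): parent n14 fail=0; on 'b' 0 → fail=5;  out ∅∪∅=∅
  n20('bdb'): parent n19 fail=8; on 'b' 8 → fail=9;  out {6}∪{2}={2,6}
  n22('bac'): parent n21 fail=0; on 'c' 0 → fail=1;  out {7}∪∅={7}
  n4('cbac'): parent n3 fail=21; on 'c' 21 → fail=22;  out {0}∪{7}={0,7}
  n13('ebdb'): parent n12 fail=19; on 'b' 19 → fail=20;  out {3}∪{2,6}={2,3,6}
  n16('cabe'): parent n15 fail=5; on 'e' 5→0 → fail=10;  out ∅∪∅=∅
  n17('cabed'): parent n16 fail=10; on 'd' 10→0 → fail=8;  out ∅∪{4}={4}
  n18('cabedb'): parent n17 fail=8; on 'b' 8 → fail=9;  out {5}∪{2}={2,5}

Run:
i=0 'c': node 0→1
i=1 'b': node 1→2
i=2 'a': node 2→3
i=3 'c': node 3→4  → match P0@[0:3],P7@[1:3]
i=4 'd': node 4→8 ·f  → match P4@[4:4]
i=5 'b': node 8→9  → match P2@[4:5]
i=6 'b': node 9→6 ·f
i=7 'b': node 6→7  → match P1@[5:7]
i=8 'e': node 7→10 ·f
i=9 'b': node 10→11
i=10 'a': node 11→21 ·f
i=11 'c': node 21→22  → match P7@[9:11]
i=12 'e': node 22→10 ·f
i=13 'a': node 10→0 ·f
i=14 'd': node 0→8  → match P4@[14:14]
i=15 'c': node 8→1 ·f
i=16 'd': node 1→8 ·f  → match P4@[16:16]
i=17 'b': node 8→9  → match P2@[16:17]
i=18 'a': node 9→21 ·f
i=19 'a': node 21→0 ·f
i=20 'a': node 0→0
i=21 'a': node 0→0
i=22 'e': node 0→10
i=23 'c': node 10→1 ·f
i=24 'b': node 1→2
i=25 'a': node 2→3
i=26 'c': node 3→4  → match P0@[23:26],P7@[24:26]
i=27 'd': node 4→8 ·f  → match P4@[27:27]
i=28 'c': node 8→1 ·f
i=29 'b': node 1→2
i=30 'a': node 2→3
i=31 'c': node 3→4  → match P0@[28:31],P7@[29:31]
i=32 'c': node 4→1 ·f
i=33 'b': node 1→2
i=34 'a': node 2→3
i=35 'c': node 3→4  → match P0@[32:35],P7@[33:35]
i=36 'b': node 4→2 ·f
i=37 'd': node 2→19 ·f  → match P4@[37:37]
i=38 'b': node 19→20  → match P2@[37:38],P6@[36:38]
i=39 'e': node 20→10 ·f
i=40 'b': node 10→11
i=41 'd': node 11→12  → match P4@[41:41]
i=42 'b': node 12→13  → match P2@[41:42],P3@[39:42],P6@[40:42]
i=43 'c': node 13→1 ·f
i=44 'e': node 1→10 ·f
i=45 'a': node 10→0 ·f
i=46 'c': node 0→1
i=47 'a': node 1→14
i=48 'b': node 14→15
i=49 'e': node 15→16
i=50 'd': node 16→17  → match P4@[50:50]
i=51 'b': node 17→18  → match P2@[50:51],P5@[46:51]
i=52 'c': node 18→1 ·f
i=53 'b': node 1→2
i=54 'a': node 2→3
i=55 'c': node 3→4  → match P0@[52:55],P7@[53:55]
i=56 'c': node 4→1 ·f
i=57 'e': node 1→10 ·f
i=58 'b': node 10→11
i=59 'd': node 11→12  → match P4@[59:59]
i=60 'b': node 12→13  → match P2@[59:60],P3@[57:60],P6@[58:60]
i=61 'c': node 13→1 ·f
i=62 'a': node 1→14

Result: [[3,0],[3,7],[4,4],[5,2],[7,1],[11,7],[14,4],[16,4],[17,2],[26,0],[26,7],[27,4],[31,0],[31,7],[35,0],[35,7],[37,4],[38,2],[38,6],[41,4],[42,2],[42,3],[42,6],[50,4],[51,2],[51,5],[55,0],[55,7],[59,4],[60,2],[60,3],[60,6]]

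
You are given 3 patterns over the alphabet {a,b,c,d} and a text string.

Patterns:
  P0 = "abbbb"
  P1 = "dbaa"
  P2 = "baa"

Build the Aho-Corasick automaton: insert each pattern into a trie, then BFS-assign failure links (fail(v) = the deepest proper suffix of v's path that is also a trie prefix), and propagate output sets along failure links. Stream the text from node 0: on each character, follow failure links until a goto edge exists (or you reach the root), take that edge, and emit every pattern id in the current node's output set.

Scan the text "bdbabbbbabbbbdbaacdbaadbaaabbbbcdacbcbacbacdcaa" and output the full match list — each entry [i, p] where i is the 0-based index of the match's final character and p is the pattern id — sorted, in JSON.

Build:
Trie (insert patterns):
  0='ε' goto a→1 b→10 d→6
  1='a' goto b→2
  2='ab' goto b→3
  3='abb' goto b→4
  4='abbb' goto b→5
  5='abbbb' goto ·  ←P0
  6='d' goto b→7
  7='db' goto a→8
  8='dba' goto a→9
  9='dbaa' goto ·  ←P1
  10='b' goto a→11
  11='ba' goto a→12
  12='baa' goto ·  ←P2

Failure links (BFS by depth):
  fail(1) 'a': from fail(0)=0 chase 'a': 0 ⇒ 0;  out=∅∪out(0)=∅
  fail(6) 'd': from fail(0)=0 chase 'd': 0 ⇒ 0;  out=∅∪out(0)=∅
  fail(10) 'b': from fail(0)=0 chase 'b': 0 ⇒ 0;  out=∅∪out(0)=∅
  fail(2) 'ab': from fail(1)=0 chase 'b': 0 ⇒ 10;  out=∅∪out(10)=∅
  fail(7) 'db': from fail(6)=0 chase 'b': 0 ⇒ 10;  out=∅∪out(10)=∅
  fail(11) 'ba': from fail(10)=0 chase 'a': 0 ⇒ 1;  out=∅∪out(1)=∅
  fail(3) 'abb': from fail(2)=10 chase 'b': 10→0 ⇒ 10;  out=∅∪out(10)=∅
  fail(8) 'dba': from fail(7)=10 chase 'a': 10 ⇒ 11;  out=∅∪out(11)=∅
  fail(12) 'baa': from fail(11)=1 chase 'a': 1→0 ⇒ 1;  out={2}∪out(1)={2}
  fail(4) 'abbb': from fail(3)=10 chase 'b': 10→0 ⇒ 10;  out=∅∪out(10)=∅
  fail(9) 'dbaa': from fail(8)=11 chase 'a': 11 ⇒ 12;  out={1}∪out(12)={1,2}
  fail(5) 'abbbb': from fail(4)=10 chase 'b': 10→0 ⇒ 10;  out={0}∪out(10)={0}

Run:
pos 0 'b': at 10
pos 1 'd': at 6 (via fail)
pos 2 'b': at 7
pos 3 'a': at 8
pos 4 'b': at 2 (via fail)
pos 5 'b': at 3
pos 6 'b': at 4
pos 7 'b': at 5  emit P0@[3:7]
pos 8 'a': at 11 (via fail)
pos 9 'b': at 2 (via fail)
pos 10 'b': at 3
pos 11 'b': at 4
pos 12 'b': at 5  emit P0@[8:12]
pos 13 'd': at 6 (via fail)
pos 14 'b': at 7
pos 15 'a': at 8
pos 16 'a': at 9  emit P1@[13:16],P2@[14:16]
pos 17 'c': at 0 (via fail)
pos 18 'd': at 6
pos 19 'b': at 7
pos 20 'a': at 8
pos 21 'a': at 9  emit P1@[18:21],P2@[19:21]
pos 22 'd': at 6 (via fail)
pos 23 'b': at 7
pos 24 'a': at 8
pos 25 'a': at 9  emit P1@[22:25],P2@[23:25]
pos 26 'a': at 1 (via fail)
pos 27 'b': at 2
pos 28 'b': at 3
pos 29 'b': at 4
pos 30 'b': at 5  emit P0@[26:30]
pos 31 'c': at 0 (via fail)
pos 32 'd': at 6
pos 33 'a': at 1 (via fail)
pos 34 'c': at 0 (via fail)
pos 35 'b': at 10
pos 36 'c': at 0 (via fail)
pos 37 'b': at 10
pos 38 'a': at 11
pos 39 'c': at 0 (via fail)
pos 40 'b': at 10
pos 41 'a': at 11
pos 42 'c': at 0 (via fail)
pos 43 'd': at 6
pos 44 'c': at 0 (via fail)
pos 45 'a': at 1
pos 46 'a': at 1 (via fail)

All matches (sorted): [[7,0],[12,0],[16,1],[16,2],[21,1],[21,2],[25,1],[25,2],[30,0]]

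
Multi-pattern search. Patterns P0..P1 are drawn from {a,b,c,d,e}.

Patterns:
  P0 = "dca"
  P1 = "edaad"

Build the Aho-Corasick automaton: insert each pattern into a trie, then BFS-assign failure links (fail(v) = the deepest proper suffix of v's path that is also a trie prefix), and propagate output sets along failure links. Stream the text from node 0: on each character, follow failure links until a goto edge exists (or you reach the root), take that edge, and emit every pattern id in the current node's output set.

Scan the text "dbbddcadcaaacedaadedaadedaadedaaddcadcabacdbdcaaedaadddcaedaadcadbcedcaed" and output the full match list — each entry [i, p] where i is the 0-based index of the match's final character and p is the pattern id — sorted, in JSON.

Build automaton:
Trie (insert patterns):
  0='ε' goto d→1 e→4
  1='d' goto c→2
  2='dc' goto a→3
  3='dca' goto ·  [P0 ends]
  4='e' goto d→5
  5='ed' goto a→6
  6='eda' goto a→7
  7='edaa' goto d→8
  8='edaad' goto ·  [P1 ends]

Failure links (BFS by depth):
  fail(1) 'd': from fail(0)=0 chase 'd': 0 ⇒ 0;  out=∅∪out(0)=∅
  fail(4) 'e': from fail(0)=0 chase 'e': 0 ⇒ 0;  out=∅∪out(0)=∅
  fail(2) 'dc': from fail(1)=0 chase 'c': 0 ⇒ 0;  out=∅∪out(0)=∅
  fail(5) 'ed': from fail(4)=0 chase 'd': 0 ⇒ 1;  out=∅∪out(1)=∅
  fail(3) 'dca': from fail(2)=0 chase 'a': 0 ⇒ 0;  out={0}∪out(0)={0}
  fail(6) 'eda': from fail(5)=1 chase 'a': 1→0 ⇒ 0;  out=∅∪out(0)=∅
  fail(7) 'edaa': from fail(6)=0 chase 'a': 0 ⇒ 0;  out=∅∪out(0)=∅
  fail(8) 'edaad': from fail(7)=0 chase 'd': 0 ⇒ 1;  out={1}∪out(1)={1}

Run:
[0] read 'd'  n0⇒n1
[1] read 'b'  n1⇒n0 (via fail)
[2] read 'b'  n0⇒n0
[3] read 'd'  n0⇒n1
[4] read 'd'  n1⇒n1 (via fail)
[5] read 'c'  n1⇒n2
[6] read 'a'  n2⇒n3  ** P0@[4:6]
[7] read 'd'  n3⇒n1 (via fail)
[8] read 'c'  n1⇒n2
[9] read 'a'  n2⇒n3  ** P0@[7:9]
[10] read 'a'  n3⇒n0 (via fail)
[11] read 'a'  n0⇒n0
[12] read 'c'  n0⇒n0
[13] read 'e'  n0⇒n4
[14] read 'd'  n4⇒n5
[15] read 'a'  n5⇒n6
[16] read 'a'  n6⇒n7
[17] read 'd'  n7⇒n8  ** P1@[13:17]
[18] read 'e'  n8⇒n4 (via fail)
[19] read 'd'  n4⇒n5
[20] read 'a'  n5⇒n6
[21] read 'a'  n6⇒n7
[22] read 'd'  n7⇒n8  ** P1@[18:22]
[23] read 'e'  n8⇒n4 (via fail)
[24] read 'd'  n4⇒n5
[25] read 'a'  n5⇒n6
[26] read 'a'  n6⇒n7
[27] read 'd'  n7⇒n8  ** P1@[23:27]
[28] read 'e'  n8⇒n4 (via fail)
[29] read 'd'  n4⇒n5
[30] read 'a'  n5⇒n6
[31] read 'a'  n6⇒n7
[32] read 'd'  n7⇒n8  ** P1@[28:32]
[33] read 'd'  n8⇒n1 (via fail)
[34] read 'c'  n1⇒n2
[35] read 'a'  n2⇒n3  ** P0@[33:35]
[36] read 'd'  n3⇒n1 (via fail)
[37] read 'c'  n1⇒n2
[38] read 'a'  n2⇒n3  ** P0@[36:38]
[39] read 'b'  n3⇒n0 (via fail)
[40] read 'a'  n0⇒n0
[41] read 'c'  n0⇒n0
[42] read 'd'  n0⇒n1
[43] read 'b'  n1⇒n0 (via fail)
[44] read 'd'  n0⇒n1
[45] read 'c'  n1⇒n2
[46] read 'a'  n2⇒n3  ** P0@[44:46]
[47] read 'a'  n3⇒n0 (via fail)
[48] read 'e'  n0⇒n4
[49] read 'd'  n4⇒n5
[50] read 'a'  n5⇒n6
[51] read 'a'  n6⇒n7
[52] read 'd'  n7⇒n8  ** P1@[48:52]
[53] read 'd'  n8⇒n1 (via fail)
[54] read 'd'  n1⇒n1 (via fail)
[55] read 'c'  n1⇒n2
[56] read 'a'  n2⇒n3  ** P0@[54:56]
[57] read 'e'  n3⇒n4 (via fail)
[58] read 'd'  n4⇒n5
[59] read 'a'  n5⇒n6
[60] read 'a'  n6⇒n7
[61] read 'd'  n7⇒n8  ** P1@[57:61]
[62] read 'c'  n8⇒n2 (via fail)
[63] read 'a'  n2⇒n3  ** P0@[61:63]
[64] read 'd'  n3⇒n1 (via fail)
[65] read 'b'  n1⇒n0 (via fail)
[66] read 'c'  n0⇒n0
[67] read 'e'  n0⇒n4
[68] read 'd'  n4⇒n5
[69] read 'c'  n5⇒n2 (via fail)
[70] read 'a'  n2⇒n3  ** P0@[68:70]
[71] read 'e'  n3⇒n4 (via fail)
[72] read 'd'  n4⇒n5

Matches: [[6,0],[9,0],[17,1],[22,1],[27,1],[32,1],[35,0],[38,0],[46,0],[52,1],[56,0],[61,1],[63,0],[70,0]]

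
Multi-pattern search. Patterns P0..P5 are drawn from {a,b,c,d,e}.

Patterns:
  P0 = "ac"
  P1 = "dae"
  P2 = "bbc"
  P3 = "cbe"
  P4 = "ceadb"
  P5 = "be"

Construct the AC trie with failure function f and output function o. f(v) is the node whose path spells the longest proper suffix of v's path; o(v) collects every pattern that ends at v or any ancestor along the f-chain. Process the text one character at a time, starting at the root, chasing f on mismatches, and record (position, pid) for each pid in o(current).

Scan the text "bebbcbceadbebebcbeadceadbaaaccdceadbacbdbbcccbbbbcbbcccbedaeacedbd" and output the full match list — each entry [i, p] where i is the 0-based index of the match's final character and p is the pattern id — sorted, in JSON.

Construct AC machine:
Trie (insert patterns):
  n0 'ε': a→1 b→6 c→9 d→3
  n1 'a': c→2
  n2 'ac': ·  [P0 ends]
  n3 'd': a→4
  n4 'da': e→5
  n5 'dae': ·  [P1 ends]
  n6 'b': b→7 e→16
  n7 'bb': c→8
  n8 'bbc': ·  [P2 ends]
  n9 'c': b→10 e→12
  n10 'cb': e→11
  n11 'cbe': ·  [P3 ends]
  n12 'ce': a→13
  n13 'cea': d→14
  n14 'cead': b→15
  n15 'ceadb': ·  [P4 ends]
  n16 'be': ·  [P5 ends]

BFS fail/out derivation:
  fail(1) 'a': from fail(0)=0 chase 'a': 0 ⇒ 0;  out=∅∪out(0)=∅
  fail(3) 'd': from fail(0)=0 chase 'd': 0 ⇒ 0;  out=∅∪out(0)=∅
  fail(6) 'b': from fail(0)=0 chase 'b': 0 ⇒ 0;  out=∅∪out(0)=∅
  fail(9) 'c': from fail(0)=0 chase 'c': 0 ⇒ 0;  out=∅∪out(0)=∅
  fail(2) 'ac': from fail(1)=0 chase 'c': 0 ⇒ 9;  out={0}∪out(9)={0}
  fail(4) 'da': from fail(3)=0 chase 'a': 0 ⇒ 1;  out=∅∪out(1)=∅
  fail(7) 'bb': from fail(6)=0 chase 'b': 0 ⇒ 6;  out=∅∪out(6)=∅
  fail(10) 'cb': from fail(9)=0 chase 'b': 0 ⇒ 6;  out=∅∪out(6)=∅
  fail(12) 'ce': from fail(9)=0 chase 'e': 0 ⇒ 0;  out=∅∪out(0)=∅
  fail(16) 'be': from fail(6)=0 chase 'e': 0 ⇒ 0;  out={5}∪out(0)={5}
  fail(5) 'dae': from fail(4)=1 chase 'e': 1→0 ⇒ 0;  out={1}∪out(0)={1}
  fail(8) 'bbc': from fail(7)=6 chase 'c': 6→0 ⇒ 9;  out={2}∪out(9)={2}
  fail(11) 'cbe': from fail(10)=6 chase 'e': 6 ⇒ 16;  out={3}∪out(16)={3,5}
  fail(13) 'cea': from fail(12)=0 chase 'a': 0 ⇒ 1;  out=∅∪out(1)=∅
  fail(14) 'cead': from fail(13)=1 chase 'd': 1→0 ⇒ 3;  out=∅∪out(3)=∅
  fail(15) 'ceadb': from fail(14)=3 chase 'b': 3→0 ⇒ 6;  out={4}∪out(6)={4}

Run:
i=0 'b': node 0→6
i=1 'e': node 6→16  emit P5@[0:1]
i=2 'b': node 16→6 (fail-walked)
i=3 'b': node 6→7
i=4 'c': node 7→8  emit P2@[2:4]
i=5 'b': node 8→10 (fail-walked)
i=6 'c': node 10→9 (fail-walked)
i=7 'e': node 9→12
i=8 'a': node 12→13
i=9 'd': node 13→14
i=10 'b': node 14→15  emit P4@[6:10]
i=11 'e': node 15→16 (fail-walked)  emit P5@[10:11]
i=12 'b': node 16→6 (fail-walked)
i=13 'e': node 6→16  emit P5@[12:13]
i=14 'b': node 16→6 (fail-walked)
i=15 'c': node 6→9 (fail-walked)
i=16 'b': node 9→10
i=17 'e': node 10→11  emit P3@[15:17],P5@[16:17]
i=18 'a': node 11→1 (fail-walked)
i=19 'd': node 1→3 (fail-walked)
i=20 'c': node 3→9 (fail-walked)
i=21 'e': node 9→12
i=22 'a': node 12→13
i=23 'd': node 13→14
i=24 'b': node 14→15  emit P4@[20:24]
i=25 'a': node 15→1 (fail-walked)
i=26 'a': node 1→1 (fail-walked)
i=27 'a': node 1→1 (fail-walked)
i=28 'c': node 1→2  emit P0@[27:28]
i=29 'c': node 2→9 (fail-walked)
i=30 'd': node 9→3 (fail-walked)
i=31 'c': node 3→9 (fail-walked)
i=32 'e': node 9→12
i=33 'a': node 12→13
i=34 'd': node 13→14
i=35 'b': node 14→15  emit P4@[31:35]
i=36 'a': node 15→1 (fail-walked)
i=37 'c': node 1→2  emit P0@[36:37]
i=38 'b': node 2→10 (fail-walked)
i=39 'd': node 10→3 (fail-walked)
i=40 'b': node 3→6 (fail-walked)
i=41 'b': node 6→7
i=42 'c': node 7→8  emit P2@[40:42]
i=43 'c': node 8→9 (fail-walked)
i=44 'c': node 9→9 (fail-walked)
i=45 'b': node 9→10
i=46 'b': node 10→7 (fail-walked)
i=47 'b': node 7→7 (fail-walked)
i=48 'b': node 7→7 (fail-walked)
i=49 'c': node 7→8  emit P2@[47:49]
i=50 'b': node 8→10 (fail-walked)
i=51 'b': node 10→7 (fail-walked)
i=52 'c': node 7→8  emit P2@[50:52]
i=53 'c': node 8→9 (fail-walked)
i=54 'c': node 9→9 (fail-walked)
i=55 'b': node 9→10
i=56 'e': node 10→11  emit P3@[54:56],P5@[55:56]
i=57 'd': node 11→3 (fail-walked)
i=58 'a': node 3→4
i=59 'e': node 4→5  emit P1@[57:59]
i=60 'a': node 5→1 (fail-walked)
i=61 'c': node 1→2  emit P0@[60:61]
i=62 'e': node 2→12 (fail-walked)
i=63 'd': node 12→3 (fail-walked)
i=64 'b': node 3→6 (fail-walked)
i=65 'd': node 6→3 (fail-walked)

Matches: [[1,5],[4,2],[10,4],[11,5],[13,5],[17,3],[17,5],[24,4],[28,0],[35,4],[37,0],[42,2],[49,2],[52,2],[56,3],[56,5],[59,1],[61,0]]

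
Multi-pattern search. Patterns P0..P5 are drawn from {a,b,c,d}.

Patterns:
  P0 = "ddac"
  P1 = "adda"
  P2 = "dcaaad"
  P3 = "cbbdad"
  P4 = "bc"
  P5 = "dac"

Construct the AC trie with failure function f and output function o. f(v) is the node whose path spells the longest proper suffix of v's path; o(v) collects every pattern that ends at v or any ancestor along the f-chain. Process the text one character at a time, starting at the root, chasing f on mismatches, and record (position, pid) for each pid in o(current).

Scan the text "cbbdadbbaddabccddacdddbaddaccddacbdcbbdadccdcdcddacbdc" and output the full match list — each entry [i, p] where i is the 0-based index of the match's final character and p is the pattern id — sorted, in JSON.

Build automaton:
Trie nodes:
  0='ε' goto a→5 b→20 c→14 d→1
  1='d' goto a→22 c→9 d→2
  2='dd' goto a→3
  3='dda' goto c→4
  4='ddac' goto ·  [P0 ends]
  5='a' goto d→6
  6='ad' goto d→7
  7='add' goto a→8
  8='adda' goto ·  [P1 ends]
  9='dc' goto a→10
  10='dca' goto a→11
  11='dcaa' goto a→12
  12='dcaaa' goto d→13
  13='dcaaad' goto ·  [P2 ends]
  14='c' goto b→15
  15='cb' goto b→16
  16='cbb' goto d→17
  17='cbbd' goto a→18
  18='cbbda' goto d→19
  19='cbbdad' goto ·  [P3 ends]
  20='b' goto c→21
  21='bc' goto ·  [P4 ends]
  22='da' goto c→23
  23='dac' goto ·  [P5 ends]

BFS fail/out derivation:
  n1('d'): parent n0 fail=0; on 'd' 0 → fail=0;  out ∅∪∅=∅
  n5('a'): parent n0 fail=0; on 'a' 0 → fail=0;  out ∅∪∅=∅
  n14('c'): parent n0 fail=0; on 'c' 0 → fail=0;  out ∅∪∅=∅
  n20('b'): parent n0 fail=0; on 'b' 0 → fail=0;  out ∅∪∅=∅
  n2('dd'): parent n1 fail=0; on 'd' 0 → fail=1;  out ∅∪∅=∅
  n6('ad'): parent n5 fail=0; on 'd' 0 → fail=1;  out ∅∪∅=∅
  n9('dc'): parent n1 fail=0; on 'c' 0 → fail=14;  out ∅∪∅=∅
  n15('cb'): parent n14 fail=0; on 'b' 0 → fail=20;  out ∅∪∅=∅
  n21('bc'): parent n20 fail=0; on 'c' 0 → fail=14;  out {4}∪∅={4}
  n22('da'): parent n1 fail=0; on 'a' 0 → fail=5;  out ∅∪∅=∅
  n3('dda'): parent n2 fail=1; on 'a' 1 → fail=22;  out ∅∪∅=∅
  n7('add'): parent n6 fail=1; on 'd' 1 → fail=2;  out ∅∪∅=∅
  n10('dca'): parent n9 fail=14; on 'a' 14→0 → fail=5;  out ∅∪∅=∅
  n16('cbb'): parent n15 fail=20; on 'b' 20→0 → fail=20;  out ∅∪∅=∅
  n23('dac'): parent n22 fail=5; on 'c' 5→0 → fail=14;  out {5}∪∅={5}
  n4('ddac'): parent n3 fail=22; on 'c' 22 → fail=23;  out {0}∪{5}={0,5}
  n8('adda'): parent n7 fail=2; on 'a' 2 → fail=3;  out {1}∪∅={1}
  n11('dcaa'): parent n10 fail=5; on 'a' 5→0 → fail=5;  out ∅∪∅=∅
  n17('cbbd'): parent n16 fail=20; on 'd' 20→0 → fail=1;  out ∅∪∅=∅
  n12('dcaaa'): parent n11 fail=5; on 'a' 5→0 → fail=5;  out ∅∪∅=∅
  n18('cbbda'): parent n17 fail=1; on 'a' 1 → fail=22;  out ∅∪∅=∅
  n13('dcaaad'): parent n12 fail=5; on 'd' 5 → fail=6;  out {2}∪∅={2}
  n19('cbbdad'): parent n18 fail=22; on 'd' 22→5 → fail=6;  out {3}∪∅={3}

Text stream:
pos 0 'c': at 14
pos 1 'b': at 15
pos 2 'b': at 16
pos 3 'd': at 17
pos 4 'a': at 18
pos 5 'd': at 19  ** P3@[0:5]
pos 6 'b': at 20 (via fail)
pos 7 'b': at 20 (via fail)
pos 8 'a': at 5 (via fail)
pos 9 'd': at 6
pos 10 'd': at 7
pos 11 'a': at 8  ** P1@[8:11]
pos 12 'b': at 20 (via fail)
pos 13 'c': at 21  ** P4@[12:13]
pos 14 'c': at 14 (via fail)
pos 15 'd': at 1 (via fail)
pos 16 'd': at 2
pos 17 'a': at 3
pos 18 'c': at 4  ** P0@[15:18],P5@[16:18]
pos 19 'd': at 1 (via fail)
pos 20 'd': at 2
pos 21 'd': at 2 (via fail)
pos 22 'b': at 20 (via fail)
pos 23 'a': at 5 (via fail)
pos 24 'd': at 6
pos 25 'd': at 7
pos 26 'a': at 8  ** P1@[23:26]
pos 27 'c': at 4 (via fail)  ** P0@[24:27],P5@[25:27]
pos 28 'c': at 14 (via fail)
pos 29 'd': at 1 (via fail)
pos 30 'd': at 2
pos 31 'a': at 3
pos 32 'c': at 4  ** P0@[29:32],P5@[30:32]
pos 33 'b': at 15 (via fail)
pos 34 'd': at 1 (via fail)
pos 35 'c': at 9
pos 36 'b': at 15 (via fail)
pos 37 'b': at 16
pos 38 'd': at 17
pos 39 'a': at 18
pos 40 'd': at 19  ** P3@[35:40]
pos 41 'c': at 9 (via fail)
pos 42 'c': at 14 (via fail)
pos 43 'd': at 1 (via fail)
pos 44 'c': at 9
pos 45 'd': at 1 (via fail)
pos 46 'c': at 9
pos 47 'd': at 1 (via fail)
pos 48 'd': at 2
pos 49 'a': at 3
pos 50 'c': at 4  ** P0@[47:50],P5@[48:50]
pos 51 'b': at 15 (via fail)
pos 52 'd': at 1 (via fail)
pos 53 'c': at 9

All matches (sorted): [[5,3],[11,1],[13,4],[18,0],[18,5],[26,1],[27,0],[27,5],[32,0],[32,5],[40,3],[50,0],[50,5]]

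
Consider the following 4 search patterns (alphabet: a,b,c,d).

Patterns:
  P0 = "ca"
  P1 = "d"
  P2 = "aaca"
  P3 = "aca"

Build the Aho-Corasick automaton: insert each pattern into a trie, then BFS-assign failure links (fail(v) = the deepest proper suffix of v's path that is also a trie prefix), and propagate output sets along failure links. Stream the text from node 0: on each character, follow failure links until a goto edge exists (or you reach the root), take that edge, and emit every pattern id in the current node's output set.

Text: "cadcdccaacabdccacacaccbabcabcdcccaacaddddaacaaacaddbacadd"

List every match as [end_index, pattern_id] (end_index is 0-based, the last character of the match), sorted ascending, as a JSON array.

Build:
Trie nodes:
  0='ε' goto a→4 c→1 d→3
  1='c' goto a→2
  2='ca' goto ·  ←P0
  3='d' goto ·  ←P1
  4='a' goto a→5 c→8
  5='aa' goto c→6
  6='aac' goto a→7
  7='aaca' goto ·  ←P2
  8='ac' goto a→9
  9='aca' goto ·  ←P3

BFS fail/out derivation:
  fail(1) 'c': from fail(0)=0 chase 'c': 0 ⇒ 0;  out=∅∪out(0)=∅
  fail(3) 'd': from fail(0)=0 chase 'd': 0 ⇒ 0;  out={1}∪out(0)={1}
  fail(4) 'a': from fail(0)=0 chase 'a': 0 ⇒ 0;  out=∅∪out(0)=∅
  fail(2) 'ca': from fail(1)=0 chase 'a': 0 ⇒ 4;  out={0}∪out(4)={0}
  fail(5) 'aa': from fail(4)=0 chase 'a': 0 ⇒ 4;  out=∅∪out(4)=∅
  fail(8) 'ac': from fail(4)=0 chase 'c': 0 ⇒ 1;  out=∅∪out(1)=∅
  fail(6) 'aac': from fail(5)=4 chase 'c': 4 ⇒ 8;  out=∅∪out(8)=∅
  fail(9) 'aca': from fail(8)=1 chase 'a': 1 ⇒ 2;  out={3}∪out(2)={0,3}
  fail(7) 'aaca': from fail(6)=8 chase 'a': 8 ⇒ 9;  out={2}∪out(9)={0,2,3}

Text stream:
[0] read 'c'  n0⇒n1
[1] read 'a'  n1⇒n2  emit P0@[0:1]
[2] read 'd'  n2⇒n3 (via fail)  emit P1@[2:2]
[3] read 'c'  n3⇒n1 (via fail)
[4] read 'd'  n1⇒n3 (via fail)  emit P1@[4:4]
[5] read 'c'  n3⇒n1 (via fail)
[6] read 'c'  n1⇒n1 (via fail)
[7] read 'a'  n1⇒n2  emit P0@[6:7]
[8] read 'a'  n2⇒n5 (via fail)
[9] read 'c'  n5⇒n6
[10] read 'a'  n6⇒n7  emit P0@[9:10],P2@[7:10],P3@[8:10]
[11] read 'b'  n7⇒n0 (via fail)
[12] read 'd'  n0⇒n3  emit P1@[12:12]
[13] read 'c'  n3⇒n1 (via fail)
[14] read 'c'  n1⇒n1 (via fail)
[15] read 'a'  n1⇒n2  emit P0@[14:15]
[16] read 'c'  n2⇒n8 (via fail)
[17] read 'a'  n8⇒n9  emit P0@[16:17],P3@[15:17]
[18] read 'c'  n9⇒n8 (via fail)
[19] read 'a'  n8⇒n9  emit P0@[18:19],P3@[17:19]
[20] read 'c'  n9⇒n8 (via fail)
[21] read 'c'  n8⇒n1 (via fail)
[22] read 'b'  n1⇒n0 (via fail)
[23] read 'a'  n0⇒n4
[24] read 'b'  n4⇒n0 (via fail)
[25] read 'c'  n0⇒n1
[26] read 'a'  n1⇒n2  emit P0@[25:26]
[27] read 'b'  n2⇒n0 (via fail)
[28] read 'c'  n0⇒n1
[29] read 'd'  n1⇒n3 (via fail)  emit P1@[29:29]
[30] read 'c'  n3⇒n1 (via fail)
[31] read 'c'  n1⇒n1 (via fail)
[32] read 'c'  n1⇒n1 (via fail)
[33] read 'a'  n1⇒n2  emit P0@[32:33]
[34] read 'a'  n2⇒n5 (via fail)
[35] read 'c'  n5⇒n6
[36] read 'a'  n6⇒n7  emit P0@[35:36],P2@[33:36],P3@[34:36]
[37] read 'd'  n7⇒n3 (via fail)  emit P1@[37:37]
[38] read 'd'  n3⇒n3 (via fail)  emit P1@[38:38]
[39] read 'd'  n3⇒n3 (via fail)  emit P1@[39:39]
[40] read 'd'  n3⇒n3 (via fail)  emit P1@[40:40]
[41] read 'a'  n3⇒n4 (via fail)
[42] read 'a'  n4⇒n5
[43] read 'c'  n5⇒n6
[44] read 'a'  n6⇒n7  emit P0@[43:44],P2@[41:44],P3@[42:44]
[45] read 'a'  n7⇒n5 (via fail)
[46] read 'a'  n5⇒n5 (via fail)
[47] read 'c'  n5⇒n6
[48] read 'a'  n6⇒n7  emit P0@[47:48],P2@[45:48],P3@[46:48]
[49] read 'd'  n7⇒n3 (via fail)  emit P1@[49:49]
[50] read 'd'  n3⇒n3 (via fail)  emit P1@[50:50]
[51] read 'b'  n3⇒n0 (via fail)
[52] read 'a'  n0⇒n4
[53] read 'c'  n4⇒n8
[54] read 'a'  n8⇒n9  emit P0@[53:54],P3@[52:54]
[55] read 'd'  n9⇒n3 (via fail)  emit P1@[55:55]
[56] read 'd'  n3⇒n3 (via fail)  emit P1@[56:56]

All matches (sorted): [[1,0],[2,1],[4,1],[7,0],[10,0],[10,2],[10,3],[12,1],[15,0],[17,0],[17,3],[19,0],[19,3],[26,0],[29,1],[33,0],[36,0],[36,2],[36,3],[37,1],[38,1],[39,1],[40,1],[44,0],[44,2],[44,3],[48,0],[48,2],[48,3],[49,1],[50,1],[54,0],[54,3],[55,1],[56,1]]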